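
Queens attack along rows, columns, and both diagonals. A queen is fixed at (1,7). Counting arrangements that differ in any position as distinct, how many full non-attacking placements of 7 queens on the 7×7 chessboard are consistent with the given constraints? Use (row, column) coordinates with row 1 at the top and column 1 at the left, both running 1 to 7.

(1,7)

Branch on row 2: col 1 → 0; col 2 → 1; col 3 → 1; col 4 → 1; col 5 → 1.
Sum: 0 + 1 + 1 + 1 + 1 = 4.

4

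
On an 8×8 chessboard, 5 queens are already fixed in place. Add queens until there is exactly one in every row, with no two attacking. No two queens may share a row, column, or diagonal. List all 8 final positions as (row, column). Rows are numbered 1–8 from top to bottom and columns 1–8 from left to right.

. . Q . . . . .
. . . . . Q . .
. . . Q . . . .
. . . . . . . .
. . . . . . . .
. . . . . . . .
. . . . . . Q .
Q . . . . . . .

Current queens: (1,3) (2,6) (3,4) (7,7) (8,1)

Row 4: attacked by (1,3)→{3,6}; (2,6)→{4,6,8}; (3,4)→{3,4,5}; (7,7)→{4,7}; (8,1)→{1,5}. Safe: 2. Place at column 2.
Row 5: attacked by (1,3)→{3,7}; (2,6)→{3,6}; (3,4)→{2,4,6}; (4,2)→{1,2,3}; (7,7)→{5,7}; (8,1)→{1,4}. Safe: 8. Place at column 8.
Row 6: attacked by (1,3)→{3,8}; (2,6)→{2,6}; (3,4)→{1,4,7}; (4,2)→{2,4}; (5,8)→{7,8}; (7,7)→{6,7,8}; (8,1)→{1,3}. Safe: 5. Place at column 5.
Columns [3, 6, 4, 2, 8, 5, 7, 1], r−c [-2, -4, -1, 2, -3, 1, 0, 7], r+c [4, 8, 7, 6, 13, 11, 14, 9] are all distinct, so no two queens attack.

(1,3) (2,6) (3,4) (4,2) (5,8) (6,5) (7,7) (8,1)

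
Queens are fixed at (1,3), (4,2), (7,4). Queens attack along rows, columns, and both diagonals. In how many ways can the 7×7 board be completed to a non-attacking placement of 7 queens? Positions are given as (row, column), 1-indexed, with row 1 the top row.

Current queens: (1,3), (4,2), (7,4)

1

Branch on row 2: col 1 → 1; col 5 → 0; col 6 → 0; col 7 → 0.
Sum: 1 + 0 + 0 + 0 = 1.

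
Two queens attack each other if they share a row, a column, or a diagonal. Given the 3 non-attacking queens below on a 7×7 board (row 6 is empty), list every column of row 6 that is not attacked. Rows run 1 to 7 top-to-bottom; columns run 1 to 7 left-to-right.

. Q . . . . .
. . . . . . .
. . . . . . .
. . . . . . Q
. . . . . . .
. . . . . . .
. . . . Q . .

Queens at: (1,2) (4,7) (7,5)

columns 1, 3

(1,2) attacks row 6 at column 2 and diagonals 7.
(4,7) attacks row 6 at column 7 and diagonals 5.
(7,5) attacks row 6 at column 5 and diagonals 4, 6.
Attacked columns: {2, 4, 5, 6, 7}. Safe: {1, 3}.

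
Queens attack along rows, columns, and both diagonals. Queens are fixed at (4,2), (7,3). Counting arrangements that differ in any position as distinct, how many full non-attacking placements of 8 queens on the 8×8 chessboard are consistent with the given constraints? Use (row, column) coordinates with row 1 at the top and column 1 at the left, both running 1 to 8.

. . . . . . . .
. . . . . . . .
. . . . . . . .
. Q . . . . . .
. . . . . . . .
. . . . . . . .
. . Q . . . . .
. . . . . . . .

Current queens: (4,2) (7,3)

2

Branch on row 1: col 1 → 0; col 4 → 2; col 6 → 0; col 7 → 0; col 8 → 0.
Sum: 0 + 2 + 0 + 0 + 0 = 2.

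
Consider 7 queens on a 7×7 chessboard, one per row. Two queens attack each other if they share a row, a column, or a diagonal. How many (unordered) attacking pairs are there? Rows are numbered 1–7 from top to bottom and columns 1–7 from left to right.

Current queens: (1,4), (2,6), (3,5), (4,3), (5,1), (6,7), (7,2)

1

Same diagonal: (2,6)–(3,5) (|2−3| = |6−5| = 1).
Total attacking pairs: 1.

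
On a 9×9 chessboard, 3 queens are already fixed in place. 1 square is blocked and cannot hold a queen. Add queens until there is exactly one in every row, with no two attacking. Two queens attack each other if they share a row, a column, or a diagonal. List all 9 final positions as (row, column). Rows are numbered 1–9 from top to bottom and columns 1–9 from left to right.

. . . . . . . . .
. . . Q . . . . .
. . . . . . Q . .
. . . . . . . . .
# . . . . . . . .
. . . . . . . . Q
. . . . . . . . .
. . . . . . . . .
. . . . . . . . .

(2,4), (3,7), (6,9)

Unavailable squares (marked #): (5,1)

(1,2) (2,4) (3,7) (4,1) (5,3) (6,9) (7,6) (8,8) (9,5)

Row 1: attacked by (2,4)→{3,4,5}; (3,7)→{5,7,9}; (6,9)→{4,9}. Safe: 1, 2, 6, 8. Place at column 2.
Row 4: attacked by (1,2)→{2,5}; (2,4)→{2,4,6}; (3,7)→{6,7,8}; (6,9)→{7,9}. Safe: 1, 3. Place at column 1.
Row 5: attacked by (1,2)→{2,6}; (2,4)→{1,4,7}; (3,7)→{5,7,9}; (4,1)→{1,2}; (6,9)→{8,9}. Blocked: 1. Safe: 3. Place at column 3.
Row 7: attacked by (1,2)→{2,8}; (2,4)→{4,9}; (3,7)→{3,7}; (4,1)→{1,4}; (5,3)→{1,3,5}; (6,9)→{8,9}. Safe: 6. Place at column 6.
Row 8: attacked by (1,2)→{2,9}; (2,4)→{4}; (3,7)→{2,7}; (4,1)→{1,5}; (5,3)→{3,6}; (6,9)→{7,9}; (7,6)→{5,6,7}. Safe: 8. Place at column 8.
Row 9: attacked by (1,2)→{2}; (2,4)→{4}; (3,7)→{1,7}; (4,1)→{1,6}; (5,3)→{3,7}; (6,9)→{6,9}; (7,6)→{4,6,8}; (8,8)→{7,8,9}. Safe: 5. Place at column 5.
Columns [2, 4, 7, 1, 3, 9, 6, 8, 5], r−c [-1, -2, -4, 3, 2, -3, 1, 0, 4], r+c [3, 6, 10, 5, 8, 15, 13, 16, 14] are all distinct, so no two queens attack.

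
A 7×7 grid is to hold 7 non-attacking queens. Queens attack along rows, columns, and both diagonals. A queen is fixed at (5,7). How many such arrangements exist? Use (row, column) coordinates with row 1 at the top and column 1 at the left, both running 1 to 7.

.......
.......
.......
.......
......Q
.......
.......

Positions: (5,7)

6

Branch on row 1: col 1 → 1; col 2 → 2; col 4 → 0; col 5 → 1; col 6 → 2.
Sum: 1 + 2 + 0 + 1 + 2 = 6.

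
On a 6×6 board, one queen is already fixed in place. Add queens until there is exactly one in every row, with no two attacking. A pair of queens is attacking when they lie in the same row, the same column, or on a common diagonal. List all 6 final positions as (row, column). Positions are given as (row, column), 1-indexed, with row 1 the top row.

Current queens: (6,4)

Row 1: attacked by (6,4)→{4}. Safe: 1, 2, 3, 5, 6. Place at column 3.
Row 2: attacked by (1,3)→{2,3,4}; (6,4)→{4}. Safe: 1, 5, 6. Place at column 6.
Row 3: attacked by (1,3)→{1,3,5}; (2,6)→{5,6}; (6,4)→{1,4}. Safe: 2. Place at column 2.
Row 4: attacked by (1,3)→{3,6}; (2,6)→{4,6}; (3,2)→{1,2,3}; (6,4)→{2,4,6}. Safe: 5. Place at column 5.
Row 5: attacked by (1,3)→{3}; (2,6)→{3,6}; (3,2)→{2,4}; (4,5)→{4,5,6}; (6,4)→{3,4,5}. Safe: 1. Place at column 1.
Columns [3, 6, 2, 5, 1, 4], r−c [-2, -4, 1, -1, 4, 2], r+c [4, 8, 5, 9, 6, 10] are all distinct, so no two queens attack.

(1,3) (2,6) (3,2) (4,5) (5,1) (6,4)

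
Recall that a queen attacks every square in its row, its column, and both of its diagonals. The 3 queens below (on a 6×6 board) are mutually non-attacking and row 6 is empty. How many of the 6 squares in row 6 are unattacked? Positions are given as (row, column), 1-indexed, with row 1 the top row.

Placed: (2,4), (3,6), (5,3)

2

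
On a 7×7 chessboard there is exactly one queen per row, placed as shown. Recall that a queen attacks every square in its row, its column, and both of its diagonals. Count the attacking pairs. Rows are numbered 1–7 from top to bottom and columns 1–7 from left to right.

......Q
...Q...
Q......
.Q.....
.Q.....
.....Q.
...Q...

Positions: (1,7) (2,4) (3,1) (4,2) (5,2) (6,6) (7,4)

Same column: (2,4)–(7,4) (column 4); (4,2)–(5,2) (column 2).
Same diagonal: (2,4)–(4,2) (|2−4| = |4−2| = 2); (3,1)–(4,2) (|3−4| = |1−2| = 1); (5,2)–(7,4) (|5−7| = |2−4| = 2).
Total attacking pairs: 5.

5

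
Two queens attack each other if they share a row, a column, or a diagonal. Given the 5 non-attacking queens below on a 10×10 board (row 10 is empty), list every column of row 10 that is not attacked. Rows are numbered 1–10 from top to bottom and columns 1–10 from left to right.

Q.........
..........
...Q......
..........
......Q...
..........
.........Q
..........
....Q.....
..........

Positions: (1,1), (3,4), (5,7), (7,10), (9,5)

columns 3, 8, 9

(1,1) attacks row 10 at column 1 and diagonals 10.
(3,4) attacks row 10 at column 4.
(5,7) attacks row 10 at column 7 and diagonals 2.
(7,10) attacks row 10 at column 10 and diagonals 7.
(9,5) attacks row 10 at column 5 and diagonals 4, 6.
Attacked columns: {1, 2, 4, 5, 6, 7, 10}. Safe: {3, 8, 9}.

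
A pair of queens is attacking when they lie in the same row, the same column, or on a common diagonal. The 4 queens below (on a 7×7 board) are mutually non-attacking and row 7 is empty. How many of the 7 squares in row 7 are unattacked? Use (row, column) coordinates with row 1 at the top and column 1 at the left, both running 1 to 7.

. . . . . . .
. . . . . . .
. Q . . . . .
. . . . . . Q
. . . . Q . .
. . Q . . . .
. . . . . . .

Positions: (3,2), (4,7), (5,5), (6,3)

1

(3,2) attacks row 7 at column 2 and diagonals 6.
(4,7) attacks row 7 at column 7 and diagonals 4.
(5,5) attacks row 7 at column 5 and diagonals 3, 7.
(6,3) attacks row 7 at column 3 and diagonals 2, 4.
Attacked columns: {2, 3, 4, 5, 6, 7}. Safe: {1}.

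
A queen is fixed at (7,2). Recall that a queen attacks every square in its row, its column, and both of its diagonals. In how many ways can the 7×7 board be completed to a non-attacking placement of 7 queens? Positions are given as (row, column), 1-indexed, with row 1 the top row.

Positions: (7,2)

Branch on row 1: col 1 → 0; col 3 → 0; col 4 → 1; col 5 → 1; col 6 → 4; col 7 → 1.
Sum: 0 + 0 + 1 + 1 + 4 + 1 = 7.

7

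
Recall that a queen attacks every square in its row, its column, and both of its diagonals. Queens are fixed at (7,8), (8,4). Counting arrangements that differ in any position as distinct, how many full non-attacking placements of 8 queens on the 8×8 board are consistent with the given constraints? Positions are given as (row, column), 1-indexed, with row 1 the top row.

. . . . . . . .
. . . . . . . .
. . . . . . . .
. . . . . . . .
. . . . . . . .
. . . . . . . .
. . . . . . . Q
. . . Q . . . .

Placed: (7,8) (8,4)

Branch on row 1: col 1 → 0; col 3 → 1; col 5 → 1; col 6 → 1; col 7 → 0.
Sum: 0 + 1 + 1 + 1 + 0 = 3.

3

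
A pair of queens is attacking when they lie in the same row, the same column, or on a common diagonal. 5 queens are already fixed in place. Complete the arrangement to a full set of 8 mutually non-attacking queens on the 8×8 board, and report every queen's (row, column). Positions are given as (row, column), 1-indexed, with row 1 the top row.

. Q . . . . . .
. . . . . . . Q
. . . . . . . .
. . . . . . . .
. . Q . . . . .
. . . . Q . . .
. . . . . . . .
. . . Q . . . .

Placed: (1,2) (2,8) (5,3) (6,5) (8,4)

Row 3: attacked by (1,2)→{2,4}; (2,8)→{7,8}; (5,3)→{1,3,5}; (6,5)→{2,5,8}; (8,4)→{4}. Safe: 6. Place at column 6.
Row 4: attacked by (1,2)→{2,5}; (2,8)→{6,8}; (3,6)→{5,6,7}; (5,3)→{2,3,4}; (6,5)→{3,5,7}; (8,4)→{4,8}. Safe: 1. Place at column 1.
Row 7: attacked by (1,2)→{2,8}; (2,8)→{3,8}; (3,6)→{2,6}; (4,1)→{1,4}; (5,3)→{1,3,5}; (6,5)→{4,5,6}; (8,4)→{3,4,5}. Safe: 7. Place at column 7.
Columns [2, 8, 6, 1, 3, 5, 7, 4], r−c [-1, -6, -3, 3, 2, 1, 0, 4], r+c [3, 10, 9, 5, 8, 11, 14, 12] are all distinct, so no two queens attack.

(1,2) (2,8) (3,6) (4,1) (5,3) (6,5) (7,7) (8,4)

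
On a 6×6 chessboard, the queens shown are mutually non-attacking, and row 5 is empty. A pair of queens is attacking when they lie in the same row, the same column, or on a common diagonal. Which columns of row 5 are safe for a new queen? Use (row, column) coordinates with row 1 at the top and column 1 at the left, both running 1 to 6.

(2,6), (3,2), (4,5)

(2,6) attacks row 5 at column 6 and diagonals 3.
(3,2) attacks row 5 at column 2 and diagonals 4.
(4,5) attacks row 5 at column 5 and diagonals 4, 6.
Attacked columns: {2, 3, 4, 5, 6}. Safe: {1}.

columns 1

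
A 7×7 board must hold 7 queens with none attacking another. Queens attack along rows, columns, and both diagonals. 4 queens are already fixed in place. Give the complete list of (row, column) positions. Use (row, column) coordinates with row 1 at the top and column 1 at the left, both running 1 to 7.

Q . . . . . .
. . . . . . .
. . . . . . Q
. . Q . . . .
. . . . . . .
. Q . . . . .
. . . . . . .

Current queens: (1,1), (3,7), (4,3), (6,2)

(1,1) (2,4) (3,7) (4,3) (5,6) (6,2) (7,5)

Row 2: attacked by (1,1)→{1,2}; (3,7)→{6,7}; (4,3)→{1,3,5}; (6,2)→{2,6}. Safe: 4. Place at column 4.
Row 5: attacked by (1,1)→{1,5}; (2,4)→{1,4,7}; (3,7)→{5,7}; (4,3)→{2,3,4}; (6,2)→{1,2,3}. Safe: 6. Place at column 6.
Row 7: attacked by (1,1)→{1,7}; (2,4)→{4}; (3,7)→{3,7}; (4,3)→{3,6}; (5,6)→{4,6}; (6,2)→{1,2,3}. Safe: 5. Place at column 5.
Columns [1, 4, 7, 3, 6, 2, 5], r−c [0, -2, -4, 1, -1, 4, 2], r+c [2, 6, 10, 7, 11, 8, 12] are all distinct, so no two queens attack.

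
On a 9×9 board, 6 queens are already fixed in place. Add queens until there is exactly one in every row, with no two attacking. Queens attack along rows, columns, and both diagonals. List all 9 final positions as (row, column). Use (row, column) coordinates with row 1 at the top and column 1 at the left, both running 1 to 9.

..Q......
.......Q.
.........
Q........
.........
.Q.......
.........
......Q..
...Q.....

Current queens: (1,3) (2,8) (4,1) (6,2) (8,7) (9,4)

(1,3) (2,8) (3,6) (4,1) (5,9) (6,2) (7,5) (8,7) (9,4)

Row 3: attacked by (1,3)→{1,3,5}; (2,8)→{7,8,9}; (4,1)→{1,2}; (6,2)→{2,5}; (8,7)→{2,7}; (9,4)→{4}. Safe: 6. Place at column 6.
Row 5: attacked by (1,3)→{3,7}; (2,8)→{5,8}; (3,6)→{4,6,8}; (4,1)→{1,2}; (6,2)→{1,2,3}; (8,7)→{4,7}; (9,4)→{4,8}. Safe: 9. Place at column 9.
Row 7: attacked by (1,3)→{3,9}; (2,8)→{3,8}; (3,6)→{2,6}; (4,1)→{1,4}; (5,9)→{7,9}; (6,2)→{1,2,3}; (8,7)→{6,7,8}; (9,4)→{2,4,6}. Safe: 5. Place at column 5.
Columns [3, 8, 6, 1, 9, 2, 5, 7, 4], r−c [-2, -6, -3, 3, -4, 4, 2, 1, 5], r+c [4, 10, 9, 5, 14, 8, 12, 15, 13] are all distinct, so no two queens attack.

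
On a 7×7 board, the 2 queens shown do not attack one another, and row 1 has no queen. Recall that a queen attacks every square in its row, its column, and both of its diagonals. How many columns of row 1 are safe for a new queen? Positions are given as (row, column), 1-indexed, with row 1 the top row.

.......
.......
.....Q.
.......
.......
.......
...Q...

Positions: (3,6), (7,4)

5

(3,6) attacks row 1 at column 6 and diagonals 4.
(7,4) attacks row 1 at column 4.
Attacked columns: {4, 6}. Safe: {1, 2, 3, 5, 7}.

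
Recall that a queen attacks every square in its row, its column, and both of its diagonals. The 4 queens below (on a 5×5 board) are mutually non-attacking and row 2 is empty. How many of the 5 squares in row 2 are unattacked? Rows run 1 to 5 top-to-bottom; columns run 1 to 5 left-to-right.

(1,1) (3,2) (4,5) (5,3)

1

(1,1) attacks row 2 at column 1 and diagonals 2.
(3,2) attacks row 2 at column 2 and diagonals 1, 3.
(4,5) attacks row 2 at column 5 and diagonals 3.
(5,3) attacks row 2 at column 3.
Attacked columns: {1, 2, 3, 5}. Safe: {4}.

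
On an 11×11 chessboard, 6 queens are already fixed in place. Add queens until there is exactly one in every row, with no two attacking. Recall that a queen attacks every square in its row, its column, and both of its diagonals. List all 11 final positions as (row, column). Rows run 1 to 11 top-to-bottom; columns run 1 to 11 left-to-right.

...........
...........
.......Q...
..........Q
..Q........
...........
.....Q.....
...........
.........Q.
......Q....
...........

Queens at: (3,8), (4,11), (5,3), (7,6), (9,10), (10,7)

(1,9) (2,2) (3,8) (4,11) (5,3) (6,1) (7,6) (8,4) (9,10) (10,7) (11,5)

Row 1: attacked by (3,8)→{6,8,10}; (4,11)→{8,11}; (5,3)→{3,7}; (7,6)→{6}; (9,10)→{2,10}; (10,7)→{7}. Safe: 1, 4, 5, 9. Place at column 9.
Row 2: attacked by (1,9)→{8,9,10}; (3,8)→{7,8,9}; (4,11)→{9,11}; (5,3)→{3,6}; (7,6)→{1,6,11}; (9,10)→{3,10}; (10,7)→{7}. Safe: 2, 4, 5. Place at column 2.
Row 6: attacked by (1,9)→{4,9}; (2,2)→{2,6}; (3,8)→{5,8,11}; (4,11)→{9,11}; (5,3)→{2,3,4}; (7,6)→{5,6,7}; (9,10)→{7,10}; (10,7)→{3,7,11}. Safe: 1. Place at column 1.
Row 8: attacked by (1,9)→{2,9}; (2,2)→{2,8}; (3,8)→{3,8}; (4,11)→{7,11}; (5,3)→{3,6}; (6,1)→{1,3}; (7,6)→{5,6,7}; (9,10)→{9,10,11}; (10,7)→{5,7,9}. Safe: 4. Place at column 4.
Row 11: attacked by (1,9)→{9}; (2,2)→{2,11}; (3,8)→{8}; (4,11)→{4,11}; (5,3)→{3,9}; (6,1)→{1,6}; (7,6)→{2,6,10}; (8,4)→{1,4,7}; (9,10)→{8,10}; (10,7)→{6,7,8}. Safe: 5. Place at column 5.
Columns [9, 2, 8, 11, 3, 1, 6, 4, 10, 7, 5], r−c [-8, 0, -5, -7, 2, 5, 1, 4, -1, 3, 6], r+c [10, 4, 11, 15, 8, 7, 13, 12, 19, 17, 16] are all distinct, so no two queens attack.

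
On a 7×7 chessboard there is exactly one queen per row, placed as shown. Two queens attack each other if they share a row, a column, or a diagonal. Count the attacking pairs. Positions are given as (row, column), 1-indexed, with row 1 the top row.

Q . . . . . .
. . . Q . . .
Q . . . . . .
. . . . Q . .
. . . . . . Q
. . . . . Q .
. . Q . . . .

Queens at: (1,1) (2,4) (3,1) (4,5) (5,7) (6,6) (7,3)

Same column: (1,1)–(3,1) (column 1).
Same diagonal: (1,1)–(6,6) (|1−6| = |1−6| = 5); (2,4)–(5,7) (|2−5| = |4−7| = 3); (5,7)–(6,6) (|5−6| = |7−6| = 1).
Total attacking pairs: 4.

4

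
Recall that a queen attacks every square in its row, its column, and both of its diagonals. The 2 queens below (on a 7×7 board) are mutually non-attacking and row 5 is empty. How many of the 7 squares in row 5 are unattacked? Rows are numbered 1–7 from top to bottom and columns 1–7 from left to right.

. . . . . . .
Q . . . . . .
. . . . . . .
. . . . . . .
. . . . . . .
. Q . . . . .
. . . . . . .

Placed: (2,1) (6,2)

3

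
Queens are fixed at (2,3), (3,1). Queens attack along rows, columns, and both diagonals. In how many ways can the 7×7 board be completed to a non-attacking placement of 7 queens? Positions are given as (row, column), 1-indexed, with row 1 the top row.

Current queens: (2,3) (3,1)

Branch on row 1: col 5 → 1; col 6 → 1; col 7 → 0.
Sum: 1 + 1 + 0 = 2.

2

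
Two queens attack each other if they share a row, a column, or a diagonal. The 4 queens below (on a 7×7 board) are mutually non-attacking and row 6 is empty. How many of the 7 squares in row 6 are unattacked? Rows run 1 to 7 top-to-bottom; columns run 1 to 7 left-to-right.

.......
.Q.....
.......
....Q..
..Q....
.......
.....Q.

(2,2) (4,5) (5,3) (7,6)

1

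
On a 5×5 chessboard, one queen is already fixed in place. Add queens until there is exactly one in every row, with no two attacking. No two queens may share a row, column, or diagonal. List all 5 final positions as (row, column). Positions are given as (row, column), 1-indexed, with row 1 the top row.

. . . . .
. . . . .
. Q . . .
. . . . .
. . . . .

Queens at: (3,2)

Row 1: attacked by (3,2)→{2,4}. Safe: 1, 3, 5. Place at column 3.
Row 2: attacked by (1,3)→{2,3,4}; (3,2)→{1,2,3}. Safe: 5. Place at column 5.
Row 4: attacked by (1,3)→{3}; (2,5)→{3,5}; (3,2)→{1,2,3}. Safe: 4. Place at column 4.
Row 5: attacked by (1,3)→{3}; (2,5)→{2,5}; (3,2)→{2,4}; (4,4)→{3,4,5}. Safe: 1. Place at column 1.
Columns [3, 5, 2, 4, 1], r−c [-2, -3, 1, 0, 4], r+c [4, 7, 5, 8, 6] are all distinct, so no two queens attack.

(1,3) (2,5) (3,2) (4,4) (5,1)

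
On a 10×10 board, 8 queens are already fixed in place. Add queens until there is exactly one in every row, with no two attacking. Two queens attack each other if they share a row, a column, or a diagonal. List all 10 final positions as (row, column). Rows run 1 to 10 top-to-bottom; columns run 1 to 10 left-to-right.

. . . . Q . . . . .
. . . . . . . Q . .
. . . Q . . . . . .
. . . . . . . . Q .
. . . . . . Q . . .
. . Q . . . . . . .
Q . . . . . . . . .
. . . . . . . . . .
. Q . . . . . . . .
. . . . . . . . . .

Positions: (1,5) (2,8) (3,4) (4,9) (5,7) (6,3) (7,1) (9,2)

(1,5) (2,8) (3,4) (4,9) (5,7) (6,3) (7,1) (8,6) (9,2) (10,10)

Row 8: attacked by (1,5)→{5}; (2,8)→{2,8}; (3,4)→{4,9}; (4,9)→{5,9}; (5,7)→{4,7,10}; (6,3)→{1,3,5}; (7,1)→{1,2}; (9,2)→{1,2,3}. Safe: 6. Place at column 6.
Row 10: attacked by (1,5)→{5}; (2,8)→{8}; (3,4)→{4}; (4,9)→{3,9}; (5,7)→{2,7}; (6,3)→{3,7}; (7,1)→{1,4}; (8,6)→{4,6,8}; (9,2)→{1,2,3}. Safe: 10. Place at column 10.
Columns [5, 8, 4, 9, 7, 3, 1, 6, 2, 10], r−c [-4, -6, -1, -5, -2, 3, 6, 2, 7, 0], r+c [6, 10, 7, 13, 12, 9, 8, 14, 11, 20] are all distinct, so no two queens attack.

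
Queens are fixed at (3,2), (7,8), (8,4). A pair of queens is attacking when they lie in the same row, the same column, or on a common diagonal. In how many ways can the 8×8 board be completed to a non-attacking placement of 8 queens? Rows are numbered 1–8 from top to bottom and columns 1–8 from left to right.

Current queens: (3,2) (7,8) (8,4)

2

Branch on row 1: col 1 → 0; col 3 → 1; col 5 → 1; col 6 → 0; col 7 → 0.
Sum: 0 + 1 + 1 + 0 + 0 = 2.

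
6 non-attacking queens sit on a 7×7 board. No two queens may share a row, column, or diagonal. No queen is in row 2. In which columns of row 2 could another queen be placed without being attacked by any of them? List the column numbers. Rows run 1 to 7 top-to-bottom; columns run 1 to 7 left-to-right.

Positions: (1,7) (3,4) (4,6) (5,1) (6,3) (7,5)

(1,7) attacks row 2 at column 7 and diagonals 6.
(3,4) attacks row 2 at column 4 and diagonals 3, 5.
(4,6) attacks row 2 at column 6 and diagonals 4.
(5,1) attacks row 2 at column 1 and diagonals 4.
(6,3) attacks row 2 at column 3 and diagonals 7.
(7,5) attacks row 2 at column 5.
Attacked columns: {1, 3, 4, 5, 6, 7}. Safe: {2}.

columns 2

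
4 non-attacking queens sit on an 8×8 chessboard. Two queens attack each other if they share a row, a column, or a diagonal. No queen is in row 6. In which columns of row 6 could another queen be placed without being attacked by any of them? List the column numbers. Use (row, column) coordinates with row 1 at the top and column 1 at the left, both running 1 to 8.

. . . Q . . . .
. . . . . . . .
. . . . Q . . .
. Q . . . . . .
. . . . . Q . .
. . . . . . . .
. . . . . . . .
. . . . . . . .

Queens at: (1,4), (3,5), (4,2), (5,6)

columns 1, 3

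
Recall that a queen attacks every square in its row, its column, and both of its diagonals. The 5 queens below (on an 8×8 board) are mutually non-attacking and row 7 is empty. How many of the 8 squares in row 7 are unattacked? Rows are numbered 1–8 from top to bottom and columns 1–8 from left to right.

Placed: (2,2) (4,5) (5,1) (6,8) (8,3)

(2,2) attacks row 7 at column 2 and diagonals 7.
(4,5) attacks row 7 at column 5 and diagonals 2, 8.
(5,1) attacks row 7 at column 1 and diagonals 3.
(6,8) attacks row 7 at column 8 and diagonals 7.
(8,3) attacks row 7 at column 3 and diagonals 2, 4.
Attacked columns: {1, 2, 3, 4, 5, 7, 8}. Safe: {6}.

1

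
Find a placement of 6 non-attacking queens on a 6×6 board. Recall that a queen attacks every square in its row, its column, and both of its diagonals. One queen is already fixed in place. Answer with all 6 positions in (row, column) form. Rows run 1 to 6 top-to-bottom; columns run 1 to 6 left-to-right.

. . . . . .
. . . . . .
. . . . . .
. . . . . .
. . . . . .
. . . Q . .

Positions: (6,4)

Row 1: attacked by (6,4)→{4}. Safe: 1, 2, 3, 5, 6. Place at column 3.
Row 2: attacked by (1,3)→{2,3,4}; (6,4)→{4}. Safe: 1, 5, 6. Place at column 6.
Row 3: attacked by (1,3)→{1,3,5}; (2,6)→{5,6}; (6,4)→{1,4}. Safe: 2. Place at column 2.
Row 4: attacked by (1,3)→{3,6}; (2,6)→{4,6}; (3,2)→{1,2,3}; (6,4)→{2,4,6}. Safe: 5. Place at column 5.
Row 5: attacked by (1,3)→{3}; (2,6)→{3,6}; (3,2)→{2,4}; (4,5)→{4,5,6}; (6,4)→{3,4,5}. Safe: 1. Place at column 1.
Columns [3, 6, 2, 5, 1, 4], r−c [-2, -4, 1, -1, 4, 2], r+c [4, 8, 5, 9, 6, 10] are all distinct, so no two queens attack.

(1,3) (2,6) (3,2) (4,5) (5,1) (6,4)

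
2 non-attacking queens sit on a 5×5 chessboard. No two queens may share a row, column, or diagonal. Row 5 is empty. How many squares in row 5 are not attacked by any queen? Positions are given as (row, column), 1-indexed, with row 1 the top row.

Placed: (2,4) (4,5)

2

(2,4) attacks row 5 at column 4 and diagonals 1.
(4,5) attacks row 5 at column 5 and diagonals 4.
Attacked columns: {1, 4, 5}. Safe: {2, 3}.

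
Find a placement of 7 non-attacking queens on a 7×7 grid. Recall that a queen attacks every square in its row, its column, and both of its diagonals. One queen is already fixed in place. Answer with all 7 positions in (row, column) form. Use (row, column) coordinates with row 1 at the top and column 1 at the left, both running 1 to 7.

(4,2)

(1,4) (2,7) (3,5) (4,2) (5,6) (6,1) (7,3)

Row 1: attacked by (4,2)→{2,5}. Safe: 1, 3, 4, 6, 7. Place at column 4.
Row 2: attacked by (1,4)→{3,4,5}; (4,2)→{2,4}. Safe: 1, 6, 7. Place at column 7.
Row 3: attacked by (1,4)→{2,4,6}; (2,7)→{6,7}; (4,2)→{1,2,3}. Safe: 5. Place at column 5.
Row 5: attacked by (1,4)→{4}; (2,7)→{4,7}; (3,5)→{3,5,7}; (4,2)→{1,2,3}. Safe: 6. Place at column 6.
Row 6: attacked by (1,4)→{4}; (2,7)→{3,7}; (3,5)→{2,5}; (4,2)→{2,4}; (5,6)→{5,6,7}. Safe: 1. Place at column 1.
Row 7: attacked by (1,4)→{4}; (2,7)→{2,7}; (3,5)→{1,5}; (4,2)→{2,5}; (5,6)→{4,6}; (6,1)→{1,2}. Safe: 3. Place at column 3.
Columns [4, 7, 5, 2, 6, 1, 3], r−c [-3, -5, -2, 2, -1, 5, 4], r+c [5, 9, 8, 6, 11, 7, 10] are all distinct, so no two queens attack.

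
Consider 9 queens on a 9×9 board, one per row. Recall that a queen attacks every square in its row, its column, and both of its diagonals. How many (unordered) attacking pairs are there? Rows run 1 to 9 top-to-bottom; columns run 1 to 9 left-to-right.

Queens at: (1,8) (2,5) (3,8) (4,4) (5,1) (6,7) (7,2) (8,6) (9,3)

Same column: (1,8)–(3,8) (column 8).
Same diagonal: (1,8)–(7,2) (|1−7| = |8−2| = 6).
Total attacking pairs: 2.

2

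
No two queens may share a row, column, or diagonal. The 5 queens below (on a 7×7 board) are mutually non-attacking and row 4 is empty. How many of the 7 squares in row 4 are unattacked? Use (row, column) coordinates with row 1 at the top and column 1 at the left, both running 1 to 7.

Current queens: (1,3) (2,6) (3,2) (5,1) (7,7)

1

(1,3) attacks row 4 at column 3 and diagonals 6.
(2,6) attacks row 4 at column 6 and diagonals 4.
(3,2) attacks row 4 at column 2 and diagonals 1, 3.
(5,1) attacks row 4 at column 1 and diagonals 2.
(7,7) attacks row 4 at column 7 and diagonals 4.
Attacked columns: {1, 2, 3, 4, 6, 7}. Safe: {5}.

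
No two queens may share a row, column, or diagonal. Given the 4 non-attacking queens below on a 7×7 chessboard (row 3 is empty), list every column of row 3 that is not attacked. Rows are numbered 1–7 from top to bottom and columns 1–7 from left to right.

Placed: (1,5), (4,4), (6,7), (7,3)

(1,5) attacks row 3 at column 5 and diagonals 3, 7.
(4,4) attacks row 3 at column 4 and diagonals 3, 5.
(6,7) attacks row 3 at column 7 and diagonals 4.
(7,3) attacks row 3 at column 3 and diagonals 7.
Attacked columns: {3, 4, 5, 7}. Safe: {1, 2, 6}.

columns 1, 2, 6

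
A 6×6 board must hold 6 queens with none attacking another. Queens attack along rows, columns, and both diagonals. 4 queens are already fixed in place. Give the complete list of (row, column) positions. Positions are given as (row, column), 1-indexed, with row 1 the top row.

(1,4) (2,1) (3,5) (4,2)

(1,4) (2,1) (3,5) (4,2) (5,6) (6,3)

Row 5: attacked by (1,4)→{4}; (2,1)→{1,4}; (3,5)→{3,5}; (4,2)→{1,2,3}. Safe: 6. Place at column 6.
Row 6: attacked by (1,4)→{4}; (2,1)→{1,5}; (3,5)→{2,5}; (4,2)→{2,4}; (5,6)→{5,6}. Safe: 3. Place at column 3.
Columns [4, 1, 5, 2, 6, 3], r−c [-3, 1, -2, 2, -1, 3], r+c [5, 3, 8, 6, 11, 9] are all distinct, so no two queens attack.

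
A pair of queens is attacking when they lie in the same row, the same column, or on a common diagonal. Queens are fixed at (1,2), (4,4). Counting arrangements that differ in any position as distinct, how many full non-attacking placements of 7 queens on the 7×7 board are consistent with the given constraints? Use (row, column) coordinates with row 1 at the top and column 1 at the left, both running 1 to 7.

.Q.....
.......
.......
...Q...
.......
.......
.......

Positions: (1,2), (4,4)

2

Branch on row 2: col 5 → 2; col 7 → 0.
Sum: 2 + 0 = 2.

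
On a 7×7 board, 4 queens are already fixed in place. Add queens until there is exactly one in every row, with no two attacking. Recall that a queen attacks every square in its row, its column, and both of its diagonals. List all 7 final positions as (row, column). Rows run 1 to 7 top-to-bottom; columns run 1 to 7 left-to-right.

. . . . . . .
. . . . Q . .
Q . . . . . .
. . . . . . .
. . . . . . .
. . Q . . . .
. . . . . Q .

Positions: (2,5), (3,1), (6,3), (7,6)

Row 1: attacked by (2,5)→{4,5,6}; (3,1)→{1,3}; (6,3)→{3}; (7,6)→{6}. Safe: 2, 7. Place at column 2.
Row 4: attacked by (1,2)→{2,5}; (2,5)→{3,5,7}; (3,1)→{1,2}; (6,3)→{1,3,5}; (7,6)→{3,6}. Safe: 4. Place at column 4.
Row 5: attacked by (1,2)→{2,6}; (2,5)→{2,5}; (3,1)→{1,3}; (4,4)→{3,4,5}; (6,3)→{2,3,4}; (7,6)→{4,6}. Safe: 7. Place at column 7.
Columns [2, 5, 1, 4, 7, 3, 6], r−c [-1, -3, 2, 0, -2, 3, 1], r+c [3, 7, 4, 8, 12, 9, 13] are all distinct, so no two queens attack.

(1,2) (2,5) (3,1) (4,4) (5,7) (6,3) (7,6)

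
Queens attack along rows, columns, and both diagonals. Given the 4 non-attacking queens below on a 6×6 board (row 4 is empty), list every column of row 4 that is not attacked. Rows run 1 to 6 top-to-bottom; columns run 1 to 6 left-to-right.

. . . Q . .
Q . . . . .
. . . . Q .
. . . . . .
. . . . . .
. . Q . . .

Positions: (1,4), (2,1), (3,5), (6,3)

(1,4) attacks row 4 at column 4 and diagonals 1.
(2,1) attacks row 4 at column 1 and diagonals 3.
(3,5) attacks row 4 at column 5 and diagonals 4, 6.
(6,3) attacks row 4 at column 3 and diagonals 1, 5.
Attacked columns: {1, 3, 4, 5, 6}. Safe: {2}.

columns 2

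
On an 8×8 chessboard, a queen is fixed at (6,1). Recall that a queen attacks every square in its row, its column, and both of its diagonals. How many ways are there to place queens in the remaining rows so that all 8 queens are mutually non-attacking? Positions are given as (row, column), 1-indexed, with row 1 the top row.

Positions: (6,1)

16

Branch on row 1: col 2 → 1; col 3 → 4; col 4 → 4; col 5 → 4; col 7 → 3; col 8 → 0.
Sum: 1 + 4 + 4 + 4 + 3 + 0 = 16.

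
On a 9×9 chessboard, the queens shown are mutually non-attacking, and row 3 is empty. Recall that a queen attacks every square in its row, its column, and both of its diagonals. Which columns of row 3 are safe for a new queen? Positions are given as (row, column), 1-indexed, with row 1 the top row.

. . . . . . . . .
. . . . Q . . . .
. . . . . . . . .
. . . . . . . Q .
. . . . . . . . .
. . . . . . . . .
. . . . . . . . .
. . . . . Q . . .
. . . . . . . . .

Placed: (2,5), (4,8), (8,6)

columns 2, 3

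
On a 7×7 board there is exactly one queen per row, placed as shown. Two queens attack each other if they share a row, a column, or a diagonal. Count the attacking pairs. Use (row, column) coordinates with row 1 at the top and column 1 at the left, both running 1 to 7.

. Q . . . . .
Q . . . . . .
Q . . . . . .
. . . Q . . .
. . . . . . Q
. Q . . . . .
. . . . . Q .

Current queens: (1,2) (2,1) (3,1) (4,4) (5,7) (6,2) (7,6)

5

Same column: (1,2)–(6,2) (column 2); (2,1)–(3,1) (column 1).
Same diagonal: (1,2)–(2,1) (|1−2| = |2−1| = 1); (2,1)–(7,6) (|2−7| = |1−6| = 5); (4,4)–(6,2) (|4−6| = |4−2| = 2).
Total attacking pairs: 5.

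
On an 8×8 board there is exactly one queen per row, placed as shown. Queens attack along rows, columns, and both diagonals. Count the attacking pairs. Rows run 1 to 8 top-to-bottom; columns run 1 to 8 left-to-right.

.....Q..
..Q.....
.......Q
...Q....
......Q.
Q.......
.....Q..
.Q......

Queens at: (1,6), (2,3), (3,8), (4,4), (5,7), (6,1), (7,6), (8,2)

3

Same column: (1,6)–(7,6) (column 6).
Same diagonal: (1,6)–(3,8) (|1−3| = |6−8| = 2); (1,6)–(6,1) (|1−6| = |6−1| = 5).
Total attacking pairs: 3.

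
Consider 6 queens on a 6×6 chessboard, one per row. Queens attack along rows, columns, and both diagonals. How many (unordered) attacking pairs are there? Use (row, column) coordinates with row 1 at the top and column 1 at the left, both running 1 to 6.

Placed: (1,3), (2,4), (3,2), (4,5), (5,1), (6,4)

Same column: (2,4)–(6,4) (column 4).
Same diagonal: (1,3)–(2,4) (|1−2| = |3−4| = 1); (2,4)–(5,1) (|2−5| = |4−1| = 3).
Total attacking pairs: 3.

3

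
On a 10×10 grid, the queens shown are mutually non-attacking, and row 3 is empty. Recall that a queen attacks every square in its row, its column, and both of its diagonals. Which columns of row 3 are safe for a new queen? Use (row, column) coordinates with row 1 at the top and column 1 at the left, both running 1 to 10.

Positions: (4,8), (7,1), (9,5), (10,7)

columns 2, 3, 4, 6, 10

(4,8) attacks row 3 at column 8 and diagonals 7, 9.
(7,1) attacks row 3 at column 1 and diagonals 5.
(9,5) attacks row 3 at column 5.
(10,7) attacks row 3 at column 7.
Attacked columns: {1, 5, 7, 8, 9}. Safe: {2, 3, 4, 6, 10}.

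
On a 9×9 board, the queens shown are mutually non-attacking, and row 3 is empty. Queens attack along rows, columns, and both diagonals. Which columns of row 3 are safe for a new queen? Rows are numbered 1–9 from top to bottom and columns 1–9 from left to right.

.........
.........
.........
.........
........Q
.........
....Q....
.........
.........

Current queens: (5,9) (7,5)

columns 2, 3, 4, 6, 8

(5,9) attacks row 3 at column 9 and diagonals 7.
(7,5) attacks row 3 at column 5 and diagonals 1, 9.
Attacked columns: {1, 5, 7, 9}. Safe: {2, 3, 4, 6, 8}.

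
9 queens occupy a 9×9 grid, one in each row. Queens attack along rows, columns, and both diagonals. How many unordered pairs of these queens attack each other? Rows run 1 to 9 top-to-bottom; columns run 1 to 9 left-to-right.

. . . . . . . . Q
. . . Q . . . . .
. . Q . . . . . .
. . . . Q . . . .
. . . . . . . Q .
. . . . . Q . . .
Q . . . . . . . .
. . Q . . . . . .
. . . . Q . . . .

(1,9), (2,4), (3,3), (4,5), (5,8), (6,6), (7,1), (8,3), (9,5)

Same column: (3,3)–(8,3) (column 3); (4,5)–(9,5) (column 5).
Same diagonal: (2,4)–(3,3) (|2−3| = |4−3| = 1); (3,3)–(6,6) (|3−6| = |3−6| = 3).
Total attacking pairs: 4.

4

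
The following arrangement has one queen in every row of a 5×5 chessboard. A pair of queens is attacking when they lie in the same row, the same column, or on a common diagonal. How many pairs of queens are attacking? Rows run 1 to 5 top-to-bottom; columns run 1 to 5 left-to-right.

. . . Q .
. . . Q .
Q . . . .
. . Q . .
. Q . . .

2

Same column: (1,4)–(2,4) (column 4).
Same diagonal: (4,3)–(5,2) (|4−5| = |3−2| = 1).
Total attacking pairs: 2.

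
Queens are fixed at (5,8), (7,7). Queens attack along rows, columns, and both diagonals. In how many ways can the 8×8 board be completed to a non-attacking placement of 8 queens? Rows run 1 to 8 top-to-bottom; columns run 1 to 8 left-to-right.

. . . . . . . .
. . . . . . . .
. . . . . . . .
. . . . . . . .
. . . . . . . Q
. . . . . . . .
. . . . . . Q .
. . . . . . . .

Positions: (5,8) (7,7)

Branch on row 1: col 2 → 0; col 3 → 3; col 5 → 1; col 6 → 2.
Sum: 0 + 3 + 1 + 2 = 6.

6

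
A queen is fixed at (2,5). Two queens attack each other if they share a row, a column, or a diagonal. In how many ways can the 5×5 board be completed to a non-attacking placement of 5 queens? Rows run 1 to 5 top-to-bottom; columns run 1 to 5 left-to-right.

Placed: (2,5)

Branch on row 1: col 1 → 0; col 2 → 1; col 3 → 1.
Sum: 0 + 1 + 1 = 2.

2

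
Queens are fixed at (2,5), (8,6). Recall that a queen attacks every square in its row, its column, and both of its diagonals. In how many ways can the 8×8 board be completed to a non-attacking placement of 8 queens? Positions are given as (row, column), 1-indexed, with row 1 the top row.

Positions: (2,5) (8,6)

Branch on row 1: col 1 → 0; col 2 → 0; col 3 → 3; col 7 → 0; col 8 → 0.
Sum: 0 + 0 + 3 + 0 + 0 = 3.

3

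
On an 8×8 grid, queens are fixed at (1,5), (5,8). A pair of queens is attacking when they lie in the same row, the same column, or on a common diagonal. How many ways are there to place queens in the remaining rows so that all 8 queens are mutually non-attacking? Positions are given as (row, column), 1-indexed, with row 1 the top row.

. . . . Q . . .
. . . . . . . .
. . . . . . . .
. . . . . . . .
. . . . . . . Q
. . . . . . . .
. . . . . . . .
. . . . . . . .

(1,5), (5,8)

Branch on row 2: col 1 → 1; col 2 → 1; col 3 → 1; col 7 → 2.
Sum: 1 + 1 + 1 + 2 = 5.

5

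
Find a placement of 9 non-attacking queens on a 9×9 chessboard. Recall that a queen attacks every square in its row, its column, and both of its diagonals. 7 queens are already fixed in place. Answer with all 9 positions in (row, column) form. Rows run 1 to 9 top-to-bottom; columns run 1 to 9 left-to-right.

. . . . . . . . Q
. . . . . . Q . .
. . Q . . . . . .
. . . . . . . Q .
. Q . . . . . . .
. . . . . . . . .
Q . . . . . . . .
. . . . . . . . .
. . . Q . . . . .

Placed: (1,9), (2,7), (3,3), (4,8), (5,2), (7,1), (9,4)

(1,9) (2,7) (3,3) (4,8) (5,2) (6,5) (7,1) (8,6) (9,4)

Row 6: attacked by (1,9)→{4,9}; (2,7)→{3,7}; (3,3)→{3,6}; (4,8)→{6,8}; (5,2)→{1,2,3}; (7,1)→{1,2}; (9,4)→{1,4,7}. Safe: 5. Place at column 5.
Row 8: attacked by (1,9)→{2,9}; (2,7)→{1,7}; (3,3)→{3,8}; (4,8)→{4,8}; (5,2)→{2,5}; (6,5)→{3,5,7}; (7,1)→{1,2}; (9,4)→{3,4,5}. Safe: 6. Place at column 6.
Columns [9, 7, 3, 8, 2, 5, 1, 6, 4], r−c [-8, -5, 0, -4, 3, 1, 6, 2, 5], r+c [10, 9, 6, 12, 7, 11, 8, 14, 13] are all distinct, so no two queens attack.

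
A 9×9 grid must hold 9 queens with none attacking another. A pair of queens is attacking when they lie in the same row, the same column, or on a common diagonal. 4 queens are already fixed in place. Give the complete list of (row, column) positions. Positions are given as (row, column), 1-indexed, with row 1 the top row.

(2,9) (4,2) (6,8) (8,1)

Row 1: attacked by (2,9)→{8,9}; (4,2)→{2,5}; (6,8)→{3,8}; (8,1)→{1,8}. Safe: 4, 6, 7. Place at column 7.
Row 3: attacked by (1,7)→{5,7,9}; (2,9)→{8,9}; (4,2)→{1,2,3}; (6,8)→{5,8}; (8,1)→{1,6}. Safe: 4. Place at column 4.
Row 5: attacked by (1,7)→{3,7}; (2,9)→{6,9}; (3,4)→{2,4,6}; (4,2)→{1,2,3}; (6,8)→{7,8,9}; (8,1)→{1,4}. Safe: 5. Place at column 5.
Row 7: attacked by (1,7)→{1,7}; (2,9)→{4,9}; (3,4)→{4,8}; (4,2)→{2,5}; (5,5)→{3,5,7}; (6,8)→{7,8,9}; (8,1)→{1,2}. Safe: 6. Place at column 6.
Row 9: attacked by (1,7)→{7}; (2,9)→{2,9}; (3,4)→{4}; (4,2)→{2,7}; (5,5)→{1,5,9}; (6,8)→{5,8}; (7,6)→{4,6,8}; (8,1)→{1,2}. Safe: 3. Place at column 3.
Columns [7, 9, 4, 2, 5, 8, 6, 1, 3], r−c [-6, -7, -1, 2, 0, -2, 1, 7, 6], r+c [8, 11, 7, 6, 10, 14, 13, 9, 12] are all distinct, so no two queens attack.

(1,7) (2,9) (3,4) (4,2) (5,5) (6,8) (7,6) (8,1) (9,3)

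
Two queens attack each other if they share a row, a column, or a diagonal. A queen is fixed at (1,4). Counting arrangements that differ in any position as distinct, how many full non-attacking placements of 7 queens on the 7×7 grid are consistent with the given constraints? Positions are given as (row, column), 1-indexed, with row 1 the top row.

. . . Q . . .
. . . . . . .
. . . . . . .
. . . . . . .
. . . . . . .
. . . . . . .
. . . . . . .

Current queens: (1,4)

6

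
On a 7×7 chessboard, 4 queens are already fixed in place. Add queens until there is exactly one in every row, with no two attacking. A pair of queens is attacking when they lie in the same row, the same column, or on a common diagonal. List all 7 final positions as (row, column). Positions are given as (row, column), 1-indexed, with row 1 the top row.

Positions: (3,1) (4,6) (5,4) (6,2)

(1,5) (2,3) (3,1) (4,6) (5,4) (6,2) (7,7)

Row 1: attacked by (3,1)→{1,3}; (4,6)→{3,6}; (5,4)→{4}; (6,2)→{2,7}. Safe: 5. Place at column 5.
Row 2: attacked by (1,5)→{4,5,6}; (3,1)→{1,2}; (4,6)→{4,6}; (5,4)→{1,4,7}; (6,2)→{2,6}. Safe: 3. Place at column 3.
Row 7: attacked by (1,5)→{5}; (2,3)→{3}; (3,1)→{1,5}; (4,6)→{3,6}; (5,4)→{2,4,6}; (6,2)→{1,2,3}. Safe: 7. Place at column 7.
Columns [5, 3, 1, 6, 4, 2, 7], r−c [-4, -1, 2, -2, 1, 4, 0], r+c [6, 5, 4, 10, 9, 8, 14] are all distinct, so no two queens attack.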